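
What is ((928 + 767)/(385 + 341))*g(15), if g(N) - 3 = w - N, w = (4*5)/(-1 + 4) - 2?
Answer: -565/33 ≈ -17.121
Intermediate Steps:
w = 14/3 (w = 20/3 - 2 = 14/3 ≈ 4.6667)
g(N) = 23/3 - N (g(N) = 3 + (14/3 - N) = 23/3 - N)
((928 + 767)/(385 + 341))*g(15) = ((928 + 767)/(385 + 341))*(23/3 - 1*15) = (1695/726)*(23/3 - 15) = (1695*(1/726))*(-22/3) = (565/242)*(-22/3) = -565/33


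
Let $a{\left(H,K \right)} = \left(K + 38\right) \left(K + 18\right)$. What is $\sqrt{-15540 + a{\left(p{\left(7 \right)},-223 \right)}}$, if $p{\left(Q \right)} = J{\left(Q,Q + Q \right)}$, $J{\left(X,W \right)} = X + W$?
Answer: $11 \sqrt{185} \approx 149.62$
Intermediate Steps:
$J{\left(X,W \right)} = W + X$
$p{\left(Q \right)} = 3 Q$ ($p{\left(Q \right)} = \left(Q + Q\right) + Q = 2 Q + Q = 3 Q$)
$a{\left(H,K \right)} = \left(18 + K\right) \left(38 + K\right)$ ($a{\left(H,K \right)} = \left(38 + K\right) \left(18 + K\right) = \left(18 + K\right) \left(38 + K\right)$)
$\sqrt{-15540 + a{\left(p{\left(7 \right)},-223 \right)}} = \sqrt{-15540 + \left(684 + \left(-223\right)^{2} + 56 \left(-223\right)\right)} = \sqrt{-15540 + \left(684 + 49729 - 12488\right)} = \sqrt{-15540 + 37925} = \sqrt{22385} = 11 \sqrt{185}$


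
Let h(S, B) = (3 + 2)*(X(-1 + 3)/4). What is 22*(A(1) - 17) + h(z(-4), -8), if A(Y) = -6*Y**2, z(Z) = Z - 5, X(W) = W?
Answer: -1007/2 ≈ -503.50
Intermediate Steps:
z(Z) = -5 + Z
h(S, B) = 5/2 (h(S, B) = (3 + 2)*((-1 + 3)/4) = 5*(2*(1/4)) = 5*(1/2) = 5/2)
22*(A(1) - 17) + h(z(-4), -8) = 22*(-6*1**2 - 17) + 5/2 = 22*(-6*1 - 17) + 5/2 = 22*(-6 - 17) + 5/2 = 22*(-23) + 5/2 = -506 + 5/2 = -1007/2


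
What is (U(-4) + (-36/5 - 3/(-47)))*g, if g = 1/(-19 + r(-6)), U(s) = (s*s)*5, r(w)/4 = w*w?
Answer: 17123/29375 ≈ 0.58291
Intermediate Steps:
r(w) = 4*w² (r(w) = 4*(w*w) = 4*w²)
U(s) = 5*s² (U(s) = s²*5 = 5*s²)
g = 1/125 (g = 1/(-19 + 4*(-6)²) = 1/(-19 + 4*36) = 1/(-19 + 144) = 1/125 ≈ 0.0080000)
(U(-4) + (-36/5 - 3/(-47)))*g = (5*(-4)² + (-36/5 - 3/(-47)))*(1/125) = (5*16 + (-36*⅕ - 3*(-1/47)))*(1/125) = (80 + (-36/5 + 3/47))*(1/125) = (80 - 1677/235)*(1/125) = (17123/235)*(1/125) = 17123/29375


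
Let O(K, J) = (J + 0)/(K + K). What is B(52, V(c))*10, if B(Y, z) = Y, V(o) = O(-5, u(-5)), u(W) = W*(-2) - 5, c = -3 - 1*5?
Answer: 520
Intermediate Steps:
c = -8 (c = -3 - 5 = -8)
u(W) = -5 - 2*W (u(W) = -2*W - 5 = -5 - 2*W)
O(K, J) = J/(2*K) (O(K, J) = J/((2*K)) = J*(1/(2*K)) = J/(2*K))
V(o) = -½ (V(o) = (½)*(-5 - 2*(-5))/(-5) = (½)*(-5 + 10)*(-⅕) = (½)*5*(-⅕) = -½)
B(52, V(c))*10 = 52*10 = 520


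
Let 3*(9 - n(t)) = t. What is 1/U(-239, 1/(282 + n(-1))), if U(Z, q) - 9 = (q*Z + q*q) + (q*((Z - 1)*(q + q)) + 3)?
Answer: 763876/8535543 ≈ 0.089494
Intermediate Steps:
n(t) = 9 - t/3
U(Z, q) = 12 + q² + Z*q + 2*q²*(-1 + Z) (U(Z, q) = 9 + ((q*Z + q*q) + (q*((Z - 1)*(q + q)) + 3)) = 9 + ((Z*q + q²) + (q*((-1 + Z)*(2*q)) + 3)) = 9 + ((q² + Z*q) + (q*(2*q*(-1 + Z)) + 3)) = 9 + ((q² + Z*q) + (2*q²*(-1 + Z) + 3)) = 9 + ((q² + Z*q) + (3 + 2*q²*(-1 + Z))) = 9 + (3 + q² + Z*q + 2*q²*(-1 + Z)) = 12 + q² + Z*q + 2*q²*(-1 + Z))
1/U(-239, 1/(282 + n(-1))) = 1/(12 - (1/(282 + (9 - ⅓*(-1))))² - 239/(282 + (9 - ⅓*(-1))) + 2*(-239)*(1/(282 + (9 - ⅓*(-1))))²) = 1/(12 - (1/(282 + (9 + ⅓)))² - 239/(282 + (9 + ⅓)) + 2*(-239)*(1/(282 + (9 + ⅓)))²) = 1/(12 - (1/(282 + 28/3))² - 239/(282 + 28/3) + 2*(-239)*(1/(282 + 28/3))²) = 1/(12 - (1/(874/3))² - 239/874/3 + 2*(-239)*(1/(874/3))²) = 1/(12 - (3/874)² - 239*3/874 + 2*(-239)*(3/874)²) = 1/(12 - 1*9/763876 - 717/874 + 2*(-239)*(9/763876)) = 1/(12 - 9/763876 - 717/874 - 2151/381938) = 1/(8535543/763876) = 763876/8535543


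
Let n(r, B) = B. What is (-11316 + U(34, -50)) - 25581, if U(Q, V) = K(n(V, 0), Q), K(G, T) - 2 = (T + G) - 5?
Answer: -36866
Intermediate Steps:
K(G, T) = -3 + G + T (K(G, T) = 2 + ((T + G) - 5) = 2 + ((G + T) - 5) = 2 + (-5 + G + T) = -3 + G + T)
U(Q, V) = -3 + Q (U(Q, V) = -3 + 0 + Q = -3 + Q)
(-11316 + U(34, -50)) - 25581 = (-11316 + (-3 + 34)) - 25581 = (-11316 + 31) - 25581 = -11285 - 25581 = -36866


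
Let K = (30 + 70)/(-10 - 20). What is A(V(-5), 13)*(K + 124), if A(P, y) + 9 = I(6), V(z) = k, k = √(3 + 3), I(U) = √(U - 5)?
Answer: -2896/3 ≈ -965.33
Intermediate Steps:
I(U) = √(-5 + U)
k = √6 ≈ 2.4495
V(z) = √6
A(P, y) = -8 (A(P, y) = -9 + √(-5 + 6) = -9 + √1 = -9 + 1 = -8)
K = -10/3 (K = 100/(-30) = 100*(-1/30) = -10/3 ≈ -3.3333)
A(V(-5), 13)*(K + 124) = -8*(-10/3 + 124) = -8*362/3 = -2896/3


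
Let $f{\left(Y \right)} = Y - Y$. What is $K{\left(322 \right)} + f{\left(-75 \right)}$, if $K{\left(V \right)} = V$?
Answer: $322$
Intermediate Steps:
$f{\left(Y \right)} = 0$
$K{\left(322 \right)} + f{\left(-75 \right)} = 322 + 0 = 322$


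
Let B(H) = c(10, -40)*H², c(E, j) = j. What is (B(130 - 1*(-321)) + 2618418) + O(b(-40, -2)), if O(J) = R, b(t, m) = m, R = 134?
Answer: -5517488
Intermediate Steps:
O(J) = 134
B(H) = -40*H²
(B(130 - 1*(-321)) + 2618418) + O(b(-40, -2)) = (-40*(130 - 1*(-321))² + 2618418) + 134 = (-40*(130 + 321)² + 2618418) + 134 = (-40*451² + 2618418) + 134 = (-40*203401 + 2618418) + 134 = (-8136040 + 2618418) + 134 = -5517622 + 134 = -5517488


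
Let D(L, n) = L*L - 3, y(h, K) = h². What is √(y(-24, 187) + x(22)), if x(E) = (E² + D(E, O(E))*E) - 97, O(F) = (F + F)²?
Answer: √11545 ≈ 107.45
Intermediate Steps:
O(F) = 4*F² (O(F) = (2*F)² = 4*F²)
D(L, n) = -3 + L² (D(L, n) = L² - 3 = -3 + L²)
x(E) = -97 + E² + E*(-3 + E²) (x(E) = (E² + (-3 + E²)*E) - 97 = (E² + E*(-3 + E²)) - 97 = -97 + E² + E*(-3 + E²))
√(y(-24, 187) + x(22)) = √((-24)² + (-97 + 22² + 22*(-3 + 22²))) = √(576 + (-97 + 484 + 22*(-3 + 484))) = √(576 + (-97 + 484 + 22*481)) = √(576 + (-97 + 484 + 10582)) = √(576 + 10969) = √11545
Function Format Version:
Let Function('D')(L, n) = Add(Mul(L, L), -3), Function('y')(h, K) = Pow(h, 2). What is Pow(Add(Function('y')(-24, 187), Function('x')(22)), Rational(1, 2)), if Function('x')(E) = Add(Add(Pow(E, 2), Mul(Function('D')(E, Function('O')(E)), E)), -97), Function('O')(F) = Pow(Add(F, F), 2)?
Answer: Pow(11545, Rational(1, 2)) ≈ 107.45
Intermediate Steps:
Function('O')(F) = Mul(4, Pow(F, 2)) (Function('O')(F) = Pow(Mul(2, F), 2) = Mul(4, Pow(F, 2)))
Function('D')(L, n) = Add(-3, Pow(L, 2)) (Function('D')(L, n) = Add(Pow(L, 2), -3) = Add(-3, Pow(L, 2)))
Function('x')(E) = Add(-97, Pow(E, 2), Mul(E, Add(-3, Pow(E, 2)))) (Function('x')(E) = Add(Add(Pow(E, 2), Mul(Add(-3, Pow(E, 2)), E)), -97) = Add(Add(Pow(E, 2), Mul(E, Add(-3, Pow(E, 2)))), -97) = Add(-97, Pow(E, 2), Mul(E, Add(-3, Pow(E, 2)))))
Pow(Add(Function('y')(-24, 187), Function('x')(22)), Rational(1, 2)) = Pow(Add(Pow(-24, 2), Add(-97, Pow(22, 2), Mul(22, Add(-3, Pow(22, 2))))), Rational(1, 2)) = Pow(Add(576, Add(-97, 484, Mul(22, Add(-3, 484)))), Rational(1, 2)) = Pow(Add(576, Add(-97, 484, Mul(22, 481))), Rational(1, 2)) = Pow(Add(576, Add(-97, 484, 10582)), Rational(1, 2)) = Pow(Add(576, 10969), Rational(1, 2)) = Pow(11545, Rational(1, 2))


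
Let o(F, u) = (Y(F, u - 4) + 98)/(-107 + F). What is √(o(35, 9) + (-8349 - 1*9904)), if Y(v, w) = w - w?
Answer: I*√657157/6 ≈ 135.11*I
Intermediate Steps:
Y(v, w) = 0
o(F, u) = 98/(-107 + F) (o(F, u) = (0 + 98)/(-107 + F) = 98/(-107 + F))
√(o(35, 9) + (-8349 - 1*9904)) = √(98/(-107 + 35) + (-8349 - 1*9904)) = √(98/(-72) + (-8349 - 9904)) = √(98*(-1/72) - 18253) = √(-49/36 - 18253) = √(-657157/36) = I*√657157/6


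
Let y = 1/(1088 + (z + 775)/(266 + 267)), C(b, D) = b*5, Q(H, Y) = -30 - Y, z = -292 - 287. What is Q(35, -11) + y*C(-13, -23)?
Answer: -2211309/116020 ≈ -19.060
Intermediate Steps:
z = -579
C(b, D) = 5*b
y = 533/580100 (y = 1/(1088 + (-579 + 775)/(266 + 267)) = 1/(1088 + 196/533) = 1/(580100/533) = 533/580100 ≈ 0.00091881)
Q(35, -11) + y*C(-13, -23) = (-30 - 1*(-11)) + 533*(5*(-13))/580100 = (-30 + 11) + (533/580100)*(-65) = -19 - 6929/116020 = -2211309/116020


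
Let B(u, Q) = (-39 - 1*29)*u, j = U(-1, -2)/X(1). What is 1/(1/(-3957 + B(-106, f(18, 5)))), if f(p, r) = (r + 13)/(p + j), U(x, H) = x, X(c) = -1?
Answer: 3251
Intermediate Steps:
j = 1 (j = -1/(-1) = -1*(-1) = 1)
f(p, r) = (13 + r)/(1 + p) (f(p, r) = (r + 13)/(p + 1) = (13 + r)/(1 + p))
B(u, Q) = -68*u (B(u, Q) = (-39 - 29)*u = -68*u)
1/(1/(-3957 + B(-106, f(18, 5)))) = 1/(1/(-3957 - 68*(-106))) = 1/(1/(-3957 + 7208)) = 1/(1/3251) = 3251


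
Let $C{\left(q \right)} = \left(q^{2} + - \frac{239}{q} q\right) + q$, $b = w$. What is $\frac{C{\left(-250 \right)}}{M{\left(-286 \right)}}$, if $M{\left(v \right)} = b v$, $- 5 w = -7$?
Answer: $- \frac{310055}{2002} \approx -154.87$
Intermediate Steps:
$w = \frac{7}{5}$ ($w = \left(- \frac{1}{5}\right) \left(-7\right) = \frac{7}{5} \approx 1.4$)
$b = \frac{7}{5} \approx 1.4$
$C{\left(q \right)} = -239 + q + q^{2}$ ($C{\left(q \right)} = \left(q^{2} - 239\right) + q = \left(-239 + q^{2}\right) + q = -239 + q + q^{2}$)
$M{\left(v \right)} = \frac{7 v}{5}$
$\frac{C{\left(-250 \right)}}{M{\left(-286 \right)}} = \frac{-239 - 250 + \left(-250\right)^{2}}{\frac{7}{5} \left(-286\right)} = \frac{-239 - 250 + 62500}{- \frac{2002}{5}} = 62011 \left(- \frac{5}{2002}\right) = - \frac{310055}{2002}$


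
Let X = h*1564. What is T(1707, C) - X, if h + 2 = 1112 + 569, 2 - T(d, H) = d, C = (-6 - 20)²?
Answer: -2627661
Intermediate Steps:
C = 676 (C = (-26)² = 676)
T(d, H) = 2 - d
h = 1679 (h = -2 + (1112 + 569) = -2 + 1681 = 1679)
X = 2625956 (X = 1679*1564 = 2625956)
T(1707, C) - X = (2 - 1*1707) - 1*2625956 = (2 - 1707) - 2625956 = -1705 - 2625956 = -2627661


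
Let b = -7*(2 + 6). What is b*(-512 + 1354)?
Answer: -47152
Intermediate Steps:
b = -56 (b = -7*8 = -56)
b*(-512 + 1354) = -56*(-512 + 1354) = -56*842 = -47152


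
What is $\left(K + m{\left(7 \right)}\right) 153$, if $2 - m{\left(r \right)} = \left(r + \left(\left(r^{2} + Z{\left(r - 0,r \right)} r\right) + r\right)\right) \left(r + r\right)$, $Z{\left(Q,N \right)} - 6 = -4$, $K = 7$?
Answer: $-163557$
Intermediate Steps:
$Z{\left(Q,N \right)} = 2$ ($Z{\left(Q,N \right)} = 6 - 4 = 2$)
$m{\left(r \right)} = 2 - 2 r \left(r^{2} + 4 r\right)$ ($m{\left(r \right)} = 2 - \left(r + \left(\left(r^{2} + 2 r\right) + r\right)\right) \left(r + r\right) = 2 - \left(r + \left(r^{2} + 3 r\right)\right) 2 r = 2 - \left(r^{2} + 4 r\right) 2 r = 2 - 2 r \left(r^{2} + 4 r\right)$)
$\left(K + m{\left(7 \right)}\right) 153 = \left(7 - \left(-2 + 392 + 686\right)\right) 153 = \left(7 - 1076\right) 153 = \left(-1069\right) 153 = -163557$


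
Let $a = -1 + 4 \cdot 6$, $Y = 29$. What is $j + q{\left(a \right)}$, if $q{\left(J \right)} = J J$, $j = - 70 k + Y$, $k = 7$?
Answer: $68$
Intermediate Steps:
$j = -461$ ($j = \left(-70\right) 7 + 29 = -490 + 29 = -461$)
$a = 23$ ($a = -1 + 24 = 23$)
$q{\left(J \right)} = J^{2}$
$j + q{\left(a \right)} = -461 + 23^{2} = -461 + 529 = 68$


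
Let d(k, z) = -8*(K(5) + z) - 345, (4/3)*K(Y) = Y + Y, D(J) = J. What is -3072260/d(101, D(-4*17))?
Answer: -3072260/139 ≈ -22103.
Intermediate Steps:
K(Y) = 3*Y/2 (K(Y) = 3*(Y + Y)/4 = 3*(2*Y)/4 = 3*Y/2)
d(k, z) = -405 - 8*z (d(k, z) = -8*((3/2)*5 + z) - 345 = -8*(15/2 + z) - 345 = (-60 - 8*z) - 345 = -405 - 8*z)
-3072260/d(101, D(-4*17)) = -3072260/(-405 - (-32)*17) = -3072260/(-405 - 8*(-68)) = -3072260/(-405 + 544) = -3072260/139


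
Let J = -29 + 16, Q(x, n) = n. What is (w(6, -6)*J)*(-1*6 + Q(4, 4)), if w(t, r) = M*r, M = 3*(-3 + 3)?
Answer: 0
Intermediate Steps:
M = 0 (M = 3*0 = 0)
w(t, r) = 0 (w(t, r) = 0*r = 0)
J = -13
(w(6, -6)*J)*(-1*6 + Q(4, 4)) = (0*(-13))*(-1*6 + 4) = 0*(-6 + 4) = 0*(-2) = 0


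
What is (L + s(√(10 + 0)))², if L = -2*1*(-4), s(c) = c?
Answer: (8 + √10)² ≈ 124.60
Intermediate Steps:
L = 8 (L = -2*(-4) = 8)
(L + s(√(10 + 0)))² = (8 + √(10 + 0))² = (8 + √10)²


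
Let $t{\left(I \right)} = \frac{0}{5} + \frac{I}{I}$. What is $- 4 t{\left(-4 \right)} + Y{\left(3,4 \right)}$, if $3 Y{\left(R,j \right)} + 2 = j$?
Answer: $- \frac{10}{3} \approx -3.3333$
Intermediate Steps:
$Y{\left(R,j \right)} = - \frac{2}{3} + \frac{j}{3}$
$t{\left(I \right)} = 1$ ($t{\left(I \right)} = 0 \cdot \frac{1}{5} + 1 = 0 + 1 = 1$)
$- 4 t{\left(-4 \right)} + Y{\left(3,4 \right)} = \left(-4\right) 1 + \left(- \frac{2}{3} + \frac{1}{3} \cdot 4\right) = -4 + \left(- \frac{2}{3} + \frac{4}{3}\right) = -4 + \frac{2}{3} = - \frac{10}{3}$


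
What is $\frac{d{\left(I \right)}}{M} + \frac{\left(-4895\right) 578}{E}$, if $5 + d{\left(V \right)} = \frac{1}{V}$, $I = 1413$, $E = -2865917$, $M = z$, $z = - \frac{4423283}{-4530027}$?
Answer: $- \frac{24675398025971362}{5970754876335681} \approx -4.1327$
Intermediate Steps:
$z = \frac{4423283}{4530027}$ ($z = \left(-4423283\right) \left(- \frac{1}{4530027}\right) = \frac{4423283}{4530027} \approx 0.97644$)
$M = \frac{4423283}{4530027} \approx 0.97644$
$d{\left(V \right)} = -5 + \frac{1}{V}$
$\frac{d{\left(I \right)}}{M} + \frac{\left(-4895\right) 578}{E} = \frac{-5 + \frac{1}{1413}}{\frac{4423283}{4530027}} + \frac{\left(-4895\right) 578}{-2865917} = \left(-5 + \frac{1}{1413}\right) \frac{4530027}{4423283} - - \frac{2829310}{2865917} = \left(- \frac{7064}{1413}\right) \frac{4530027}{4423283} + \frac{2829310}{2865917} = - \frac{10666703576}{2083366293} + \frac{2829310}{2865917} = - \frac{24675398025971362}{5970754876335681}$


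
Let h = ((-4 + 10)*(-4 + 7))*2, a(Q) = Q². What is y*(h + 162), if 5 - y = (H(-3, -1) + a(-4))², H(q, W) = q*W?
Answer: -70488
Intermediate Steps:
H(q, W) = W*q
y = -356 (y = 5 - (-1*(-3) + (-4)²)² = 5 - (3 + 16)² = 5 - 1*19² = 5 - 1*361 = 5 - 361 = -356)
h = 36 (h = (6*3)*2 = 18*2 = 36)
y*(h + 162) = -356*(36 + 162) = -356*198 = -70488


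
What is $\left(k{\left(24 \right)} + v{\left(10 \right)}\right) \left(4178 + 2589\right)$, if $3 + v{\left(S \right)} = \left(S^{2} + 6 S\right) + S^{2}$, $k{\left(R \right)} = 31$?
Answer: $1948896$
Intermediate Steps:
$v{\left(S \right)} = -3 + 2 S^{2} + 6 S$ ($v{\left(S \right)} = -3 + \left(\left(S^{2} + 6 S\right) + S^{2}\right) = -3 + \left(2 S^{2} + 6 S\right) = -3 + 2 S^{2} + 6 S$)
$\left(k{\left(24 \right)} + v{\left(10 \right)}\right) \left(4178 + 2589\right) = \left(31 + \left(-3 + 2 \cdot 10^{2} + 6 \cdot 10\right)\right) \left(4178 + 2589\right) = \left(31 + \left(-3 + 2 \cdot 100 + 60\right)\right) 6767 = \left(31 + \left(-3 + 200 + 60\right)\right) 6767 = \left(31 + 257\right) 6767 = 288 \cdot 6767 = 1948896$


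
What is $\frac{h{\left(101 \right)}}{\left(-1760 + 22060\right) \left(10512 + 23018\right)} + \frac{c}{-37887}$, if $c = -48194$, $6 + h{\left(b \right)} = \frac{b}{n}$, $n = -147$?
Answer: $\frac{1607380300039693}{1263618249117000} \approx 1.272$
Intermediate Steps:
$h{\left(b \right)} = -6 - \frac{b}{147}$ ($h{\left(b \right)} = -6 + \frac{b}{-147} = -6 + b \left(- \frac{1}{147}\right) = -6 - \frac{b}{147}$)
$\frac{h{\left(101 \right)}}{\left(-1760 + 22060\right) \left(10512 + 23018\right)} + \frac{c}{-37887} = \frac{-6 - \frac{101}{147}}{\left(-1760 + 22060\right) \left(10512 + 23018\right)} - \frac{48194}{-37887} = \frac{-6 - \frac{101}{147}}{20300 \cdot 33530} - - \frac{48194}{37887} = - \frac{983}{147 \cdot 680659000} + \frac{48194}{37887} = \left(- \frac{983}{147}\right) \frac{1}{680659000} + \frac{48194}{37887} = - \frac{983}{100056873000} + \frac{48194}{37887} = \frac{1607380300039693}{1263618249117000}$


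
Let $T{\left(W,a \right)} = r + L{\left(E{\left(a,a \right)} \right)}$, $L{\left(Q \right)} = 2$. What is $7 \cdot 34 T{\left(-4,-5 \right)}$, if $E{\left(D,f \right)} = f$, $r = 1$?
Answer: $714$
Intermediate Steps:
$T{\left(W,a \right)} = 3$ ($T{\left(W,a \right)} = 1 + 2 = 3$)
$7 \cdot 34 T{\left(-4,-5 \right)} = 7 \cdot 34 \cdot 3 = 238 \cdot 3 = 714$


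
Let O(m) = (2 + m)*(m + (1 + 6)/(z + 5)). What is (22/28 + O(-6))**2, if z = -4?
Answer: 2025/196 ≈ 10.332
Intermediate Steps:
O(m) = (2 + m)*(7 + m) (O(m) = (2 + m)*(m + (1 + 6)/(-4 + 5)) = (2 + m)*(m + 7/1) = (2 + m)*(m + 7*1) = (2 + m)*(m + 7) = (2 + m)*(7 + m))
(22/28 + O(-6))**2 = (22/28 + (14 + (-6)**2 + 9*(-6)))**2 = (22*(1/28) + (14 + 36 - 54))**2 = (11/14 - 4)**2 = (-45/14)**2 = 2025/196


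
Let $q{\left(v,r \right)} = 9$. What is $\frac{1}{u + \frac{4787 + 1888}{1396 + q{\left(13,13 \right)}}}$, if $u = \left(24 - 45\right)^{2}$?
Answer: $\frac{281}{125256} \approx 0.0022434$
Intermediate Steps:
$u = 441$ ($u = \left(-21\right)^{2} = 441$)
$\frac{1}{u + \frac{4787 + 1888}{1396 + q{\left(13,13 \right)}}} = \frac{1}{441 + \frac{4787 + 1888}{1396 + 9}} = \frac{1}{441 + \frac{6675}{1405}} = \frac{1}{441 + 6675 \cdot \frac{1}{1405}} = \frac{1}{441 + \frac{1335}{281}} = \frac{1}{\frac{125256}{281}} = \frac{281}{125256}$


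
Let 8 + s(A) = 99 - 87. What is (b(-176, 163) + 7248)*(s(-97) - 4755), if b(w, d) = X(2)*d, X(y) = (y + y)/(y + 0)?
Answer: -35984074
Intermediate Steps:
X(y) = 2 (X(y) = (2*y)/y = 2)
s(A) = 4 (s(A) = -8 + (99 - 87) = -8 + 12 = 4)
b(w, d) = 2*d
(b(-176, 163) + 7248)*(s(-97) - 4755) = (2*163 + 7248)*(4 - 4755) = (326 + 7248)*(-4751) = 7574*(-4751) = -35984074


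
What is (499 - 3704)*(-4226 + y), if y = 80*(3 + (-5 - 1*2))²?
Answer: 9441930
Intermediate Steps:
y = 1280 (y = 80*(3 + (-5 - 2))² = 80*(3 - 7)² = 80*(-4)² = 80*16 = 1280)
(499 - 3704)*(-4226 + y) = (499 - 3704)*(-4226 + 1280) = -3205*(-2946) = 9441930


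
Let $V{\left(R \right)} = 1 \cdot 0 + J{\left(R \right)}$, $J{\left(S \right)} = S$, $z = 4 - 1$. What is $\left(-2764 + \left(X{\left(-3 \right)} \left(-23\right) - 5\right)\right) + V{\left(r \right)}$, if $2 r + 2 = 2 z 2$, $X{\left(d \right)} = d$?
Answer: $-2695$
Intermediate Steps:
$z = 3$
$r = 5$ ($r = -1 + \frac{2 \cdot 3 \cdot 2}{2} = -1 + \frac{6 \cdot 2}{2} = -1 + \frac{1}{2} \cdot 12 = -1 + 6 = 5$)
$V{\left(R \right)} = R$ ($V{\left(R \right)} = 1 \cdot 0 + R = 0 + R = R$)
$\left(-2764 + \left(X{\left(-3 \right)} \left(-23\right) - 5\right)\right) + V{\left(r \right)} = \left(-2764 - -64\right) + 5 = \left(-2764 + \left(69 - 5\right)\right) + 5 = \left(-2764 + 64\right) + 5 = -2700 + 5 = -2695$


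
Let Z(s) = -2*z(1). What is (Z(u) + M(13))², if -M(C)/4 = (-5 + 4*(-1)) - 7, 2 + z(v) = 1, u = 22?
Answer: 4356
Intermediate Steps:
z(v) = -1 (z(v) = -2 + 1 = -1)
Z(s) = 2 (Z(s) = -2*(-1) = 2)
M(C) = 64 (M(C) = -4*((-5 + 4*(-1)) - 7) = -4*((-5 - 4) - 7) = -4*(-9 - 7) = -4*(-16) = 64)
(Z(u) + M(13))² = (2 + 64)² = 66² = 4356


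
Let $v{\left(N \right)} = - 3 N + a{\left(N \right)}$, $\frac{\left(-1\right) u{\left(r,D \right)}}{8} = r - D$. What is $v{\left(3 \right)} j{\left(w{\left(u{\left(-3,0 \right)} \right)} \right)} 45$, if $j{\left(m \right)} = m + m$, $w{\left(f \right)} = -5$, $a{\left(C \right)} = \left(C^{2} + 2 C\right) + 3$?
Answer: $-4050$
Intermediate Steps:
$u{\left(r,D \right)} = - 8 r + 8 D$ ($u{\left(r,D \right)} = - 8 \left(r - D\right) = - 8 r + 8 D$)
$a{\left(C \right)} = 3 + C^{2} + 2 C$
$v{\left(N \right)} = 3 + N^{2} - N$ ($v{\left(N \right)} = - 3 N + \left(3 + N^{2} + 2 N\right) = 3 + N^{2} - N$)
$j{\left(m \right)} = 2 m$
$v{\left(3 \right)} j{\left(w{\left(u{\left(-3,0 \right)} \right)} \right)} 45 = \left(3 + 3^{2} - 3\right) 2 \left(-5\right) 45 = \left(3 + 9 - 3\right) \left(-10\right) 45 = 9 \left(-10\right) 45 = \left(-90\right) 45 = -4050$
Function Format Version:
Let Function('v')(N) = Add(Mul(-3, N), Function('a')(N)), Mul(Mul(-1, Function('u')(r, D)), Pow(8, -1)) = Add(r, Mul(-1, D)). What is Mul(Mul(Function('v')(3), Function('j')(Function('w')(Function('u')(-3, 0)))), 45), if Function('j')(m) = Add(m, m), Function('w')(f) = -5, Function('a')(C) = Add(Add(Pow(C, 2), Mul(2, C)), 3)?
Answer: -4050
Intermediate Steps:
Function('u')(r, D) = Add(Mul(-8, r), Mul(8, D)) (Function('u')(r, D) = Mul(-8, Add(r, Mul(-1, D))) = Add(Mul(-8, r), Mul(8, D)))
Function('a')(C) = Add(3, Pow(C, 2), Mul(2, C))
Function('v')(N) = Add(3, Pow(N, 2), Mul(-1, N)) (Function('v')(N) = Add(Mul(-3, N), Add(3, Pow(N, 2), Mul(2, N))) = Add(3, Pow(N, 2), Mul(-1, N)))
Function('j')(m) = Mul(2, m)
Mul(Mul(Function('v')(3), Function('j')(Function('w')(Function('u')(-3, 0)))), 45) = Mul(Mul(Add(3, Pow(3, 2), Mul(-1, 3)), Mul(2, -5)), 45) = Mul(Mul(Add(3, 9, -3), -10), 45) = Mul(Mul(9, -10), 45) = Mul(-90, 45) = -4050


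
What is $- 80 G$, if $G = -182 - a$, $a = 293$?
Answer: $38000$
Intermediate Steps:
$G = -475$ ($G = -182 - 293 = -475$)
$- 80 G = \left(-80\right) \left(-475\right) = 38000$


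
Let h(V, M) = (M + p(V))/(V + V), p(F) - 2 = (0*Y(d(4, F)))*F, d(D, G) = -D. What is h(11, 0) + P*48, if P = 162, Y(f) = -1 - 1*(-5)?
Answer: 85537/11 ≈ 7776.1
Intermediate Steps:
Y(f) = 4 (Y(f) = -1 + 5 = 4)
p(F) = 2 (p(F) = 2 + (0*4)*F = 2 + 0*F = 2 + 0 = 2)
h(V, M) = (2 + M)/(2*V) (h(V, M) = (M + 2)/(V + V) = (2 + M)/((2*V)) = (2 + M)*(1/(2*V)) = (2 + M)/(2*V))
h(11, 0) + P*48 = (½)*(2 + 0)/11 + 162*48 = (½)*(1/11)*2 + 7776 = 1/11 + 7776 = 85537/11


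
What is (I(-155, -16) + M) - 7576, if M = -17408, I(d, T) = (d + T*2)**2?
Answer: 9985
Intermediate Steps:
I(d, T) = (d + 2*T)**2
(I(-155, -16) + M) - 7576 = ((-155 + 2*(-16))**2 - 17408) - 7576 = ((-155 - 32)**2 - 17408) - 7576 = ((-187)**2 - 17408) - 7576 = (34969 - 17408) - 7576 = 17561 - 7576 = 9985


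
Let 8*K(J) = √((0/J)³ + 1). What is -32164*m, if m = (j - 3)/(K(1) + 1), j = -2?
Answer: 1286560/9 ≈ 1.4295e+5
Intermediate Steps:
K(J) = ⅛ (K(J) = √((0/J)³ + 1)/8 = √(0³ + 1)/8 = √(0 + 1)/8 = √1/8 = (⅛)*1 = ⅛)
m = -40/9 (m = (-2 - 3)/(⅛ + 1) = -5/9/8 = -5*8/9 = -40/9 ≈ -4.4444)
-32164*m = -32164*(-40/9) = 1286560/9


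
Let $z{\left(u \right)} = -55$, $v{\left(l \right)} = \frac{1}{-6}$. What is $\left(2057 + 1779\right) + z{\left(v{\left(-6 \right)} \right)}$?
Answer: $3781$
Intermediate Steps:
$v{\left(l \right)} = - \frac{1}{6}$
$\left(2057 + 1779\right) + z{\left(v{\left(-6 \right)} \right)} = \left(2057 + 1779\right) - 55 = 3836 - 55 = 3781$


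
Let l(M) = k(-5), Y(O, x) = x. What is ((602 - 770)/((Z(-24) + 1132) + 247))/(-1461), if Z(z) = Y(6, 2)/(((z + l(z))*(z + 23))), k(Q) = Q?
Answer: 1624/19476591 ≈ 8.3382e-5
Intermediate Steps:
l(M) = -5
Z(z) = 2/((-5 + z)*(23 + z)) (Z(z) = 2/(((z - 5)*(z + 23))) = 2/(((-5 + z)*(23 + z))) = 2*(1/((-5 + z)*(23 + z))) = 2/((-5 + z)*(23 + z)))
((602 - 770)/((Z(-24) + 1132) + 247))/(-1461) = ((602 - 770)/((2/(-115 + (-24)**2 + 18*(-24)) + 1132) + 247))/(-1461) = -168/((2/(-115 + 576 - 432) + 1132) + 247)*(-1/1461) = -168/((2/29 + 1132) + 247)*(-1/1461) = -168/(32830/29 + 247)*(-1/1461) = -168/39993/29*(-1/1461) = -168*29/39993*(-1/1461) = -1624/13331*(-1/1461) = 1624/19476591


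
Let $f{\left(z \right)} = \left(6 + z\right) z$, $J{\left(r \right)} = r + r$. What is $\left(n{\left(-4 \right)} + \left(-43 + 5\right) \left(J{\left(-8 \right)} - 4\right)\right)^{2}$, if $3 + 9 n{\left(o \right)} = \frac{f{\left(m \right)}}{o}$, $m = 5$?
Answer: $\frac{744907849}{1296} \approx 5.7478 \cdot 10^{5}$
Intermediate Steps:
$J{\left(r \right)} = 2 r$
$f{\left(z \right)} = z \left(6 + z\right)$
$n{\left(o \right)} = - \frac{1}{3} + \frac{55}{9 o}$ ($n{\left(o \right)} = - \frac{1}{3} + \frac{5 \left(6 + 5\right) \frac{1}{o}}{9} = - \frac{1}{3} + \frac{5 \cdot 11 \frac{1}{o}}{9} = - \frac{1}{3} + \frac{55 \frac{1}{o}}{9} = - \frac{1}{3} + \frac{55}{9 o}$)
$\left(n{\left(-4 \right)} + \left(-43 + 5\right) \left(J{\left(-8 \right)} - 4\right)\right)^{2} = \left(\frac{55 - -12}{9 \left(-4\right)} + \left(-43 + 5\right) \left(2 \left(-8\right) - 4\right)\right)^{2} = \left(\frac{1}{9} \left(- \frac{1}{4}\right) \left(55 + 12\right) - 38 \left(-16 - 4\right)\right)^{2} = \left(\frac{1}{9} \left(- \frac{1}{4}\right) 67 - -760\right)^{2} = \left(- \frac{67}{36} + 760\right)^{2} = \left(\frac{27293}{36}\right)^{2} = \frac{744907849}{1296}$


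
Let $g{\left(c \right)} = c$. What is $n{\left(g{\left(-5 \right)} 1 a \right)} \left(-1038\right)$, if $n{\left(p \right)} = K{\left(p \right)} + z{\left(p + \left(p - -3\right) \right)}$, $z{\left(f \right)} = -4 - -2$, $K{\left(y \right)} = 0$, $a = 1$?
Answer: $2076$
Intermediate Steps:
$z{\left(f \right)} = -2$ ($z{\left(f \right)} = -4 + 2 = -2$)
$n{\left(p \right)} = -2$ ($n{\left(p \right)} = 0 - 2 = -2$)
$n{\left(g{\left(-5 \right)} 1 a \right)} \left(-1038\right) = \left(-2\right) \left(-1038\right) = 2076$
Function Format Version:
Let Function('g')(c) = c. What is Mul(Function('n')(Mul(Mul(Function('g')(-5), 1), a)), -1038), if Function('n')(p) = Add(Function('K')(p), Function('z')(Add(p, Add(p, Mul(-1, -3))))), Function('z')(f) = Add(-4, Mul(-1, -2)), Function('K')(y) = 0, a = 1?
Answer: 2076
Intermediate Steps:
Function('z')(f) = -2 (Function('z')(f) = Add(-4, 2) = -2)
Function('n')(p) = -2 (Function('n')(p) = Add(0, -2) = -2)
Mul(Function('n')(Mul(Mul(Function('g')(-5), 1), a)), -1038) = Mul(-2, -1038) = 2076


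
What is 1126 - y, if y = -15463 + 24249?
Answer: -7660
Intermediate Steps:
y = 8786
1126 - y = 1126 - 1*8786 = 1126 - 8786 = -7660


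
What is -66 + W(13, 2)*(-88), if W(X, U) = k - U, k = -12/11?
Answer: 206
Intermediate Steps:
k = -12/11 (k = -12*1/11 = -12/11 ≈ -1.0909)
W(X, U) = -12/11 - U
-66 + W(13, 2)*(-88) = -66 + (-12/11 - 1*2)*(-88) = -66 + (-12/11 - 2)*(-88) = -66 - 34/11*(-88) = -66 + 272 = 206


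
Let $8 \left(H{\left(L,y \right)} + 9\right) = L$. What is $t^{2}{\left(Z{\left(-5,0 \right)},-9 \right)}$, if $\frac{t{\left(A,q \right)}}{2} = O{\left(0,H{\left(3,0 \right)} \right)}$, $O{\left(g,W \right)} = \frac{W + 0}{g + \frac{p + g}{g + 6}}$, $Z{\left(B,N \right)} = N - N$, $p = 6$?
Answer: $\frac{4761}{16} \approx 297.56$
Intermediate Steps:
$H{\left(L,y \right)} = -9 + \frac{L}{8}$
$Z{\left(B,N \right)} = 0$
$O{\left(g,W \right)} = \frac{W}{1 + g}$ ($O{\left(g,W \right)} = \frac{W + 0}{g + \frac{6 + g}{g + 6}} = \frac{W}{g + \frac{6 + g}{6 + g}} = \frac{W}{g + 1} = \frac{W}{1 + g}$)
$t{\left(A,q \right)} = - \frac{69}{4}$ ($t{\left(A,q \right)} = 2 \frac{-9 + \frac{1}{8} \cdot 3}{1 + 0} = 2 \frac{-9 + \frac{3}{8}}{1} = 2 \left(\left(- \frac{69}{8}\right) 1\right) = 2 \left(- \frac{69}{8}\right) = - \frac{69}{4}$)
$t^{2}{\left(Z{\left(-5,0 \right)},-9 \right)} = \left(- \frac{69}{4}\right)^{2} = \frac{4761}{16}$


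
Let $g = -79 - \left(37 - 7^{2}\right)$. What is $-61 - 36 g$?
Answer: $2351$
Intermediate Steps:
$g = -67$ ($g = -79 - \left(37 - 49\right) = -79 - -12 = -79 + 12 = -67$)
$-61 - 36 g = -61 - -2412 = -61 + 2412 = 2351$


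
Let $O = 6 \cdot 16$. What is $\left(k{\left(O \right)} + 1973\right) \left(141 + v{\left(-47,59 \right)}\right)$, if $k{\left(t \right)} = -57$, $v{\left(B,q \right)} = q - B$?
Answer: $473252$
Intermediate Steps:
$O = 96$
$\left(k{\left(O \right)} + 1973\right) \left(141 + v{\left(-47,59 \right)}\right) = \left(-57 + 1973\right) \left(141 + \left(59 - -47\right)\right) = 1916 \left(141 + \left(59 + 47\right)\right) = 1916 \left(141 + 106\right) = 1916 \cdot 247 = 473252$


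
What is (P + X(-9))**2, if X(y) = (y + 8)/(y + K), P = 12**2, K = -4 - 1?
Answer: 4068289/196 ≈ 20757.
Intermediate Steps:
K = -5
P = 144
X(y) = (8 + y)/(-5 + y) (X(y) = (y + 8)/(y - 5) = (8 + y)/(-5 + y))
(P + X(-9))**2 = (144 + (8 - 9)/(-5 - 9))**2 = (144 - 1/(-14))**2 = (144 - 1/14*(-1))**2 = (144 + 1/14)**2 = (2017/14)**2 = 4068289/196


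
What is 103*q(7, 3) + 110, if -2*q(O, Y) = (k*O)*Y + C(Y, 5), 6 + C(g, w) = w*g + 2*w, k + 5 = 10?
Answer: -6276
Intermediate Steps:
k = 5 (k = -5 + 10 = 5)
C(g, w) = -6 + 2*w + g*w (C(g, w) = -6 + (w*g + 2*w) = -6 + (g*w + 2*w) = -6 + (2*w + g*w) = -6 + 2*w + g*w)
q(O, Y) = -2 - 5*Y/2 - 5*O*Y/2 (q(O, Y) = -((5*O)*Y + (-6 + 2*5 + Y*5))/2 = -(5*O*Y + (-6 + 10 + 5*Y))/2 = -(5*O*Y + (4 + 5*Y))/2 = -(4 + 5*Y + 5*O*Y)/2 = -2 - 5*Y/2 - 5*O*Y/2)
103*q(7, 3) + 110 = 103*(-2 - 5/2*3 - 5/2*7*3) + 110 = 103*(-2 - 15/2 - 105/2) + 110 = 103*(-62) + 110 = -6386 + 110 = -6276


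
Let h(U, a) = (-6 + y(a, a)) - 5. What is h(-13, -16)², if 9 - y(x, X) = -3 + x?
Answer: 289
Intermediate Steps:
y(x, X) = 12 - x (y(x, X) = 9 - (-3 + x) = 9 + (3 - x) = 12 - x)
h(U, a) = 1 - a (h(U, a) = (-6 + (12 - a)) - 5 = (6 - a) - 5 = 1 - a)
h(-13, -16)² = (1 - 1*(-16))² = (1 + 16)² = 17² = 289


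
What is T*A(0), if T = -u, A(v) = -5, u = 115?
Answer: 575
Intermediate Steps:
T = -115 (T = -1*115 = -115)
T*A(0) = -115*(-5) = 575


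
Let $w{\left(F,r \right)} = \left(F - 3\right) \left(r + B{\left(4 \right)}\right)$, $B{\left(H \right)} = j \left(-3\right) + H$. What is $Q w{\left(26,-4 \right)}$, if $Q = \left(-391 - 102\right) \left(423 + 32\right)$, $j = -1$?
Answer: $-15477735$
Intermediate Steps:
$B{\left(H \right)} = 3 + H$ ($B{\left(H \right)} = \left(-1\right) \left(-3\right) + H = 3 + H$)
$Q = -224315$ ($Q = \left(-493\right) 455 = -224315$)
$w{\left(F,r \right)} = \left(-3 + F\right) \left(7 + r\right)$ ($w{\left(F,r \right)} = \left(F - 3\right) \left(r + \left(3 + 4\right)\right) = \left(-3 + F\right) \left(r + 7\right) = \left(-3 + F\right) \left(7 + r\right)$)
$Q w{\left(26,-4 \right)} = - 224315 \left(-21 - -12 + 7 \cdot 26 + 26 \left(-4\right)\right) = - 224315 \left(-21 + 12 + 182 - 104\right) = \left(-224315\right) 69 = -15477735$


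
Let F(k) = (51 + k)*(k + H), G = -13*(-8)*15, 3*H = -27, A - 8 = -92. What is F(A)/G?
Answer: 1023/520 ≈ 1.9673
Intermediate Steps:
A = -84 (A = 8 - 92 = -84)
H = -9 (H = (⅓)*(-27) = -9)
G = 1560 (G = 104*15 = 1560)
F(k) = (-9 + k)*(51 + k) (F(k) = (51 + k)*(k - 9) = (51 + k)*(-9 + k) = (-9 + k)*(51 + k))
F(A)/G = (-459 + (-84)² + 42*(-84))/1560 = (-459 + 7056 - 3528)*(1/1560) = 3069*(1/1560) = 1023/520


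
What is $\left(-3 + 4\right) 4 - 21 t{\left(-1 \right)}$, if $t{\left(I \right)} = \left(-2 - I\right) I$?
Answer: $-17$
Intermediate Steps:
$t{\left(I \right)} = I \left(-2 - I\right)$
$\left(-3 + 4\right) 4 - 21 t{\left(-1 \right)} = \left(-3 + 4\right) 4 - 21 \left(\left(-1\right) \left(-1\right) \left(2 - 1\right)\right) = 1 \cdot 4 - 21 \left(\left(-1\right) \left(-1\right) 1\right) = 4 - 21 = -17$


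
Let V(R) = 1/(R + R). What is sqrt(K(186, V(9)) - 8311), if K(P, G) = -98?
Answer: I*sqrt(8409) ≈ 91.701*I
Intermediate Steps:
V(R) = 1/(2*R)
sqrt(K(186, V(9)) - 8311) = sqrt(-98 - 8311) = sqrt(-8409) = I*sqrt(8409)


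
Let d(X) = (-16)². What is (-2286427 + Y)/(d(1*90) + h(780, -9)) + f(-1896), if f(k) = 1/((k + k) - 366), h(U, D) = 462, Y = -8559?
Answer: -4771276253/1492722 ≈ -3196.4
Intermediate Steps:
d(X) = 256
f(k) = 1/(-366 + 2*k) (f(k) = 1/(2*k - 366) = 1/(-366 + 2*k))
(-2286427 + Y)/(d(1*90) + h(780, -9)) + f(-1896) = (-2286427 - 8559)/(256 + 462) + 1/(2*(-183 - 1896)) = -2294986/718 + (½)/(-2079) = -2294986*1/718 + (½)*(-1/2079) = -1147493/359 - 1/4158 = -4771276253/1492722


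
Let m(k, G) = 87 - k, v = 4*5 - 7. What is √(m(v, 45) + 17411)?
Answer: √17485 ≈ 132.23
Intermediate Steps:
v = 13 (v = 20 - 7 = 13)
√(m(v, 45) + 17411) = √((87 - 1*13) + 17411) = √((87 - 13) + 17411) = √(74 + 17411) = √17485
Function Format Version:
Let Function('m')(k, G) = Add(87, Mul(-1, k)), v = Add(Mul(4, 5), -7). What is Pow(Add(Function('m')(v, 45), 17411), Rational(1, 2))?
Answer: Pow(17485, Rational(1, 2)) ≈ 132.23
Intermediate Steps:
v = 13 (v = Add(20, -7) = 13)
Pow(Add(Function('m')(v, 45), 17411), Rational(1, 2)) = Pow(Add(Add(87, Mul(-1, 13)), 17411), Rational(1, 2)) = Pow(Add(Add(87, -13), 17411), Rational(1, 2)) = Pow(Add(74, 17411), Rational(1, 2)) = Pow(17485, Rational(1, 2))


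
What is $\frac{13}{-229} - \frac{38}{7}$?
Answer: $- \frac{8793}{1603} \approx -5.4853$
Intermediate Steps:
$\frac{13}{-229} - \frac{38}{7} = 13 \left(- \frac{1}{229}\right) - \frac{38}{7} = - \frac{13}{229} - \frac{38}{7} = - \frac{8793}{1603}$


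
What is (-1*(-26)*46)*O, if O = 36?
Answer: 43056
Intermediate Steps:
(-1*(-26)*46)*O = (-1*(-26)*46)*36 = (26*46)*36 = 1196*36 = 43056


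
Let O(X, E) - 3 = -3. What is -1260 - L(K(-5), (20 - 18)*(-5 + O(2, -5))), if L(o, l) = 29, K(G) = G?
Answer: -1289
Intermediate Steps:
O(X, E) = 0 (O(X, E) = 3 - 3 = 0)
-1260 - L(K(-5), (20 - 18)*(-5 + O(2, -5))) = -1260 - 1*29 = -1260 - 29 = -1289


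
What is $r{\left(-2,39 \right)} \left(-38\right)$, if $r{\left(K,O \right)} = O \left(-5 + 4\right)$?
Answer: $1482$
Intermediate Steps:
$r{\left(K,O \right)} = - O$ ($r{\left(K,O \right)} = O \left(-1\right) = - O$)
$r{\left(-2,39 \right)} \left(-38\right) = \left(-1\right) 39 \left(-38\right) = \left(-39\right) \left(-38\right) = 1482$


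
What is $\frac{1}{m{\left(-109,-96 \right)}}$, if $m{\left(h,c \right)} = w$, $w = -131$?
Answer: $- \frac{1}{131} \approx -0.0076336$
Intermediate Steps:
$m{\left(h,c \right)} = -131$
$\frac{1}{m{\left(-109,-96 \right)}} = \frac{1}{-131} = - \frac{1}{131}$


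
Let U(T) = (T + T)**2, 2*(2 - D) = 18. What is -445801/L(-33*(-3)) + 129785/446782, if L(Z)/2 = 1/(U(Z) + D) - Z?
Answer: 3904051769845697/1733738444564 ≈ 2251.8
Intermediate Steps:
D = -7 (D = 2 - 1/2*18 = 2 - 9 = -7)
U(T) = 4*T**2 (U(T) = (2*T)**2 = 4*T**2)
L(Z) = -2*Z + 2/(-7 + 4*Z**2) (L(Z) = 2*(1/(4*Z**2 - 7) - Z) = 2*(1/(-7 + 4*Z**2) - Z) = -2*Z + 2/(-7 + 4*Z**2))
-445801/L(-33*(-3)) + 129785/446782 = -445801*(-7 + 4*(-33*(-3))**2)/(2*(1 - 4*(-33*(-3))**3 + 7*(-33*(-3)))) + 129785/446782 = -445801*(-7 + 4*99**2)/(2*(1 - 4*99**3 + 7*99)) + 129785*(1/446782) = -445801*(-7 + 4*9801)/(2*(1 - 4*970299 + 693)) + 129785/446782 = -445801*(-7 + 39204)/(2*(1 - 3881196 + 693)) + 129785/446782 = -445801/(2*(-3880502)/39197) + 129785/446782 = -445801/(2*(1/39197)*(-3880502)) + 129785/446782 = -445801/(-7761004/39197) + 129785/446782 = -445801*(-39197/7761004) + 129785/446782 = 17474061797/7761004 + 129785/446782 = 3904051769845697/1733738444564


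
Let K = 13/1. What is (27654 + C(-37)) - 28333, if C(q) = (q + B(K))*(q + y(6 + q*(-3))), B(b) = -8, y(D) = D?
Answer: -4279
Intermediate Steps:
K = 13 (K = 13*1 = 13)
C(q) = (-8 + q)*(6 - 2*q) (C(q) = (q - 8)*(q + (6 + q*(-3))) = (-8 + q)*(q + (6 - 3*q)) = (-8 + q)*(6 - 2*q))
(27654 + C(-37)) - 28333 = (27654 + (-48 - 2*(-37)**2 + 22*(-37))) - 28333 = (27654 + (-48 - 2*1369 - 814)) - 28333 = (27654 + (-48 - 2738 - 814)) - 28333 = (27654 - 3600) - 28333 = 24054 - 28333 = -4279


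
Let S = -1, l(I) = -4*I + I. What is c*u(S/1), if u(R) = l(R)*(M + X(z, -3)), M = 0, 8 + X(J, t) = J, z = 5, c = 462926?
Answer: -4166334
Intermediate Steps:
X(J, t) = -8 + J
l(I) = -3*I
u(R) = 9*R (u(R) = (-3*R)*(0 + (-8 + 5)) = (-3*R)*(0 - 3) = -3*R*(-3) = 9*R)
c*u(S/1) = 462926*(9*(-1/1)) = 462926*(9*(-1*1)) = 462926*(9*(-1)) = 462926*(-9) = -4166334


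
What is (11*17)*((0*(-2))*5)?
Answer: 0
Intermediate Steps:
(11*17)*((0*(-2))*5) = 187*(0*5) = 187*0 = 0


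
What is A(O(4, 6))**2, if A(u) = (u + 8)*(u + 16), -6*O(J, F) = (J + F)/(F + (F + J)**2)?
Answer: 166558047513169/10226063376 ≈ 16288.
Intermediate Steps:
O(J, F) = -(F + J)/(6*(F + (F + J)**2)) (O(J, F) = -(J + F)/(6*(F + (F + J)**2)) = -(F + J)/(6*(F + (F + J)**2)))
A(u) = (8 + u)*(16 + u)
A(O(4, 6))**2 = (128 + ((-1*6 - 1*4)/(6*(6 + (6 + 4)**2)))**2 + 24*((-1*6 - 1*4)/(6*(6 + (6 + 4)**2))))**2 = (128 + ((-6 - 4)/(6*(6 + 10**2)))**2 + 24*((-6 - 4)/(6*(6 + 10**2))))**2 = (128 + ((1/6)*(-10)/(6 + 100))**2 + 24*((1/6)*(-10)/(6 + 100)))**2 = (128 + ((1/6)*(-10)/106)**2 + 24*((1/6)*(-10)/106))**2 = (128 + ((1/6)*(1/106)*(-10))**2 + 24*((1/6)*(1/106)*(-10)))**2 = (128 + (-5/318)**2 + 24*(-5/318))**2 = (128 + 25/101124 - 20/53)**2 = (12905737/101124)**2 = 166558047513169/10226063376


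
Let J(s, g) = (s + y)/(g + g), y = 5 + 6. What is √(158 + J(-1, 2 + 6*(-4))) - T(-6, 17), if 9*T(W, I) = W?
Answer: ⅔ + √76362/22 ≈ 13.227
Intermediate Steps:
T(W, I) = W/9
y = 11
J(s, g) = (11 + s)/(2*g) (J(s, g) = (s + 11)/(g + g) = (11 + s)/((2*g)) = (11 + s)*(1/(2*g)) = (11 + s)/(2*g))
√(158 + J(-1, 2 + 6*(-4))) - T(-6, 17) = √(158 + (11 - 1)/(2*(2 + 6*(-4)))) - (-6)/9 = √(158 + (½)*10/(2 - 24)) - 1*(-⅔) = √(158 + (½)*10/(-22)) + ⅔ = √(158 + (½)*(-1/22)*10) + ⅔ = √(158 - 5/22) + ⅔ = √(3471/22) + ⅔ = √76362/22 + ⅔ = ⅔ + √76362/22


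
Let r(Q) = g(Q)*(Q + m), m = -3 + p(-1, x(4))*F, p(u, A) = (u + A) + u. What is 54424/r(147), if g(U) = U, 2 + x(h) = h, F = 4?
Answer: 6803/2646 ≈ 2.5710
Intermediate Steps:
x(h) = -2 + h
p(u, A) = A + 2*u (p(u, A) = (A + u) + u = A + 2*u)
m = -3 (m = -3 + ((-2 + 4) + 2*(-1))*4 = -3 + (2 - 2)*4 = -3 + 0*4 = -3 + 0 = -3)
r(Q) = Q*(-3 + Q) (r(Q) = Q*(Q - 3) = Q*(-3 + Q))
54424/r(147) = 54424/((147*(-3 + 147))) = 54424/((147*144)) = 54424/21168 = 54424*(1/21168) = 6803/2646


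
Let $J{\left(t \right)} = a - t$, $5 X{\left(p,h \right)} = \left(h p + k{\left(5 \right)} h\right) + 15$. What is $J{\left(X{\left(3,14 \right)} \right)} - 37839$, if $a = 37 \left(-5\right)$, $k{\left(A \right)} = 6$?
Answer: $- \frac{190261}{5} \approx -38052.0$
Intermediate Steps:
$a = -185$
$X{\left(p,h \right)} = 3 + \frac{6 h}{5} + \frac{h p}{5}$ ($X{\left(p,h \right)} = \frac{\left(h p + 6 h\right) + 15}{5} = \frac{\left(6 h + h p\right) + 15}{5} = \frac{15 + 6 h + h p}{5} = 3 + \frac{6 h}{5} + \frac{h p}{5}$)
$J{\left(t \right)} = -185 - t$
$J{\left(X{\left(3,14 \right)} \right)} - 37839 = \left(-185 - \left(3 + \frac{6}{5} \cdot 14 + \frac{1}{5} \cdot 14 \cdot 3\right)\right) - 37839 = \left(-185 - \left(3 + \frac{84}{5} + \frac{42}{5}\right)\right) - 37839 = \left(-185 - \frac{141}{5}\right) - 37839 = - \frac{1066}{5} - 37839 = - \frac{190261}{5}$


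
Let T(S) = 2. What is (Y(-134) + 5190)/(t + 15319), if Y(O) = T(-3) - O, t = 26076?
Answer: 5326/41395 ≈ 0.12866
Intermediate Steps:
Y(O) = 2 - O
(Y(-134) + 5190)/(t + 15319) = ((2 - 1*(-134)) + 5190)/(26076 + 15319) = ((2 + 134) + 5190)/41395 = (136 + 5190)*(1/41395) = 5326*(1/41395) = 5326/41395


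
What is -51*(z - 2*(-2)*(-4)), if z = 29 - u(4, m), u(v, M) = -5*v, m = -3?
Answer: -1683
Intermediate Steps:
z = 49 (z = 29 - (-5)*4 = 29 - 1*(-20) = 29 + 20 = 49)
-51*(z - 2*(-2)*(-4)) = -51*(49 - 2*(-2)*(-4)) = -51*(49 + 4*(-4)) = -51*(49 - 16) = -51*33 = -1683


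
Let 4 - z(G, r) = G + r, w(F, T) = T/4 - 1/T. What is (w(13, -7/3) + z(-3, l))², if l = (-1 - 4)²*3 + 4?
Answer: 36735721/7056 ≈ 5206.3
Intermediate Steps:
w(F, T) = -1/T + T/4 (w(F, T) = T*(¼) - 1/T = T/4 - 1/T = -1/T + T/4)
l = 79 (l = (-5)²*3 + 4 = 25*3 + 4 = 75 + 4 = 79)
z(G, r) = 4 - G - r (z(G, r) = 4 - (G + r) = 4 + (-G - r) = 4 - G - r)
(w(13, -7/3) + z(-3, l))² = ((-1/((-7/3)) + (-7/3)/4) + (4 - 1*(-3) - 1*79))² = ((-1/((-7*⅓)) + (-7*⅓)/4) + (4 + 3 - 79))² = ((-1/(-7/3) + (¼)*(-7/3)) - 72)² = ((-1*(-3/7) - 7/12) - 72)² = ((3/7 - 7/12) - 72)² = (-13/84 - 72)² = (-6061/84)² = 36735721/7056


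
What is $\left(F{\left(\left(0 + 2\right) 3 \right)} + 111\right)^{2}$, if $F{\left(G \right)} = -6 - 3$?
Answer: $10404$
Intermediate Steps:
$F{\left(G \right)} = -9$ ($F{\left(G \right)} = -6 - 3 = -9$)
$\left(F{\left(\left(0 + 2\right) 3 \right)} + 111\right)^{2} = \left(-9 + 111\right)^{2} = 102^{2} = 10404$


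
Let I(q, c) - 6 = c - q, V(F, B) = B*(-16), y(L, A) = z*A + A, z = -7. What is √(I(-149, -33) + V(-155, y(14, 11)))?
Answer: √1178 ≈ 34.322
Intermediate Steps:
y(L, A) = -6*A (y(L, A) = -7*A + A = -6*A)
V(F, B) = -16*B
I(q, c) = 6 + c - q (I(q, c) = 6 + (c - q) = 6 + c - q)
√(I(-149, -33) + V(-155, y(14, 11))) = √((6 - 33 - 1*(-149)) - (-96)*11) = √((6 - 33 + 149) - 16*(-66)) = √(122 + 1056) = √1178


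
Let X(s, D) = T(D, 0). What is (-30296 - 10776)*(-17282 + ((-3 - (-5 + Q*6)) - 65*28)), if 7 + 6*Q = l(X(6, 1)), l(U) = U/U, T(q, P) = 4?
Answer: 784228768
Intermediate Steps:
X(s, D) = 4
l(U) = 1
Q = -1 (Q = -7/6 + (⅙)*1 = -7/6 + ⅙ = -1)
(-30296 - 10776)*(-17282 + ((-3 - (-5 + Q*6)) - 65*28)) = (-30296 - 10776)*(-17282 + ((-3 - (-5 - 1*6)) - 65*28)) = -41072*(-17282 + ((-3 - (-5 - 6)) - 1820)) = -41072*(-17282 + ((-3 - 1*(-11)) - 1820)) = -41072*(-17282 + ((-3 + 11) - 1820)) = -41072*(-17282 + (8 - 1820)) = -41072*(-17282 - 1812) = -41072*(-19094) = 784228768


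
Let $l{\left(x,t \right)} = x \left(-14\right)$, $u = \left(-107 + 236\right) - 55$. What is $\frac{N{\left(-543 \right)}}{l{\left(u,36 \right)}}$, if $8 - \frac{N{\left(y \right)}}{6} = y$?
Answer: $- \frac{1653}{518} \approx -3.1911$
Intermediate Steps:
$u = 74$ ($u = 129 - 55 = 74$)
$N{\left(y \right)} = 48 - 6 y$
$l{\left(x,t \right)} = - 14 x$
$\frac{N{\left(-543 \right)}}{l{\left(u,36 \right)}} = \frac{48 - -3258}{\left(-14\right) 74} = \frac{48 + 3258}{-1036} = 3306 \left(- \frac{1}{1036}\right) = - \frac{1653}{518}$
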